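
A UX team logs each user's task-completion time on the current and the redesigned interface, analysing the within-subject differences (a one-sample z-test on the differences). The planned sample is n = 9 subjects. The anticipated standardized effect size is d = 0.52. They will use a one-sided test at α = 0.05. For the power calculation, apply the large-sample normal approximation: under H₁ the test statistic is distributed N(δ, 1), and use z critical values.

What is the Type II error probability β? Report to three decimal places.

β ≈ 0.534

Noncentrality parameter: δ = d·√n = 0.52 × √9 = 1.5600
Critical value for a one-sided test at α = 0.05: z_α = 1.645.
Power = P(Z > 1.645 − δ) = Φ(-0.085) = 0.4662.
Type II error: β = 1 − power = 1 − 0.4662 = 0.5338.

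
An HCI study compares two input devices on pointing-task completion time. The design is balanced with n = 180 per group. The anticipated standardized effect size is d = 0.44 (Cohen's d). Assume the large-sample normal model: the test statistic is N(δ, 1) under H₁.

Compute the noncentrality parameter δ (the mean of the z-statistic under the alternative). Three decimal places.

The noncentrality parameter scales effect size by the design's sample-size factor: δ = d·√(n/2) = 0.44 × √(180/2) = 4.1742

δ ≈ 4.174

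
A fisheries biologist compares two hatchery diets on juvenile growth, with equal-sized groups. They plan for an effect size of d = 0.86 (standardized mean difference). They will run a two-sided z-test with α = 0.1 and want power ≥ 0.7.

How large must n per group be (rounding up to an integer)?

n = 13 per group

For power 0.7 need Φ(δ − z_{0.05}) = 0.7, so δ = z_{0.05} + z_{0.30} = 1.645 + 0.524 = 2.169.
(For δ > 0 the lower-tail rejection region contributes negligibly to power, so the one-term inversion is standard.)
δ = d·√(n/2) ⇒ n = 2(δ/d)² = 2 × (2.169 / 0.86)² = 12.72.
Round up to the next whole unit.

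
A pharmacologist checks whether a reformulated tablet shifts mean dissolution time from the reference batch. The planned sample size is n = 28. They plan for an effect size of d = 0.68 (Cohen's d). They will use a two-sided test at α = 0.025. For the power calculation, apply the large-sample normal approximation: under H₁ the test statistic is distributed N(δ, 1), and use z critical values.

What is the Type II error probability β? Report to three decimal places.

β ≈ 0.087

Noncentrality parameter: δ = d·√n = 0.68 × √28 = 3.5982
Two-sided α = 0.025 → critical value z_{0.0125} = 2.241.
Power = Φ(δ − 2.241) + Φ(−δ − 2.241) = Φ(1.357) + Φ(-5.840) = 0.9126 + 0.0000 = 0.9126.
Type II error: β = 1 − power = 1 − 0.9126 = 0.0874.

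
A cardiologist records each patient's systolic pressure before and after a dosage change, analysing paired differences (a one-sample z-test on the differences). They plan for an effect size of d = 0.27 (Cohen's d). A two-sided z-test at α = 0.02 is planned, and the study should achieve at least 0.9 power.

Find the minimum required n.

n = 179

Set Φ(δ − 2.326) = 0.9; then δ − 2.326 = Φ⁻¹(0.9) = 1.282, giving δ = 3.608.
(The Φ(−δ − z_{α/2}) term is vanishingly small for δ > 0 and is dropped in the standard sample-size formula.)
δ = d·√n ⇒ n = (δ/d)² = (3.608 / 0.27)² = 178.56.
Rounding up, n = 179.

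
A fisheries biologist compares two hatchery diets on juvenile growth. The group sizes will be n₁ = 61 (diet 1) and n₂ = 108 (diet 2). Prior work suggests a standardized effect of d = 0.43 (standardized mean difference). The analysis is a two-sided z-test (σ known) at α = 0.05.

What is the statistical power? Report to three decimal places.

Power ≈ 0.766

Noncentrality parameter: δ = d / √(1/n₁ + 1/n₂) = 0.43 / √(1/61 + 1/108) = 2.6847
Critical value for a two-sided test at α = 0.05: z_{α/2} = 1.960.
Power = Φ(δ − 1.960) + Φ(−δ − 1.960) = Φ(0.725) + Φ(-4.645) = 0.7657 + 0.0000 = 0.7657.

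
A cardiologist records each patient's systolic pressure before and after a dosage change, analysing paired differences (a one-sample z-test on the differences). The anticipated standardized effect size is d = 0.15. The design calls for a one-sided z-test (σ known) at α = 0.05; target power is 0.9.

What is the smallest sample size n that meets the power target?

For power 0.9 need Φ(δ − z_{0.05}) = 0.9, so δ = z_{0.05} + z_{0.10} = 1.645 + 1.282 = 2.926.
δ = d·√n ⇒ n = (δ/d)² = (2.926 / 0.15)² = 380.62.
Rounding up, n = 381.

n = 381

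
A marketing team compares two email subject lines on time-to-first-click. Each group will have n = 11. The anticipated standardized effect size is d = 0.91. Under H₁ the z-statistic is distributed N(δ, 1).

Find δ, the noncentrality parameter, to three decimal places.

δ ≈ 2.134

δ = d·√(n/2) = 0.91 × √(11/2) = 2.1341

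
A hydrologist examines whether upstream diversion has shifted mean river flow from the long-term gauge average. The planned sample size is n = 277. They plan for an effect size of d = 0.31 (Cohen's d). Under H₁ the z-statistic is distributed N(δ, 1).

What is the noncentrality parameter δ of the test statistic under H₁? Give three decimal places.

δ ≈ 5.159

δ = d·√n = 0.31 × √277 = 5.1594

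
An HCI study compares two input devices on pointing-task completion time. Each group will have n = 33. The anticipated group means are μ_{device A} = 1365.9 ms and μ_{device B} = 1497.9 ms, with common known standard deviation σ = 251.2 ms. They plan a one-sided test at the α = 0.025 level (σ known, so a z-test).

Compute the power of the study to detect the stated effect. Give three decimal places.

Power ≈ 0.569

Standardized effect: d = |μ_{device A} − μ_{device B}| / σ = |1365.9 − 1497.9| / 251.2 = 0.5255
Noncentrality parameter: δ = d·√(n/2) = 0.5255 × √(33/2) = 2.1345
Critical value for a one-sided test at α = 0.025: z_α = 1.960.
Power = Φ(δ − 1.960) = Φ(0.175) = 0.5693.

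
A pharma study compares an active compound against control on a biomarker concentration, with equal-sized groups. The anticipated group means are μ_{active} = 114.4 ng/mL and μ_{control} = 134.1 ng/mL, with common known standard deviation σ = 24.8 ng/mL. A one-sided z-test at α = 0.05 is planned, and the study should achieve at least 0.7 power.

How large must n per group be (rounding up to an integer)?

Standardized effect: d = |μ_{active} − μ_{control}| / σ = |114.4 − 134.1| / 24.8 = 0.7944
For power 0.7 need Φ(δ − z_{0.05}) = 0.7, so δ = z_{0.05} + z_{0.30} = 1.645 + 0.524 = 2.169.
δ = d·√(n/2) ⇒ n = 2(δ/d)² = 2 × (2.169 / 0.7944)² = 14.91.
Round up to the next whole unit.

n = 15 per group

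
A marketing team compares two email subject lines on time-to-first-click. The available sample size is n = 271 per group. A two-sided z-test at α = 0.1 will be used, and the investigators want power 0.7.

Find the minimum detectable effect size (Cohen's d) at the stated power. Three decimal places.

Need Φ(δ − 1.645) = 0.7, so δ = 1.645 + 0.524 = 2.169.
(Lower-tail contribution to power is negligible for δ > 0.)
δ = d·√(n/2) ⇒ d = δ/√(n/2) = 2.169/√(271/2) = 0.1864.

d ≈ 0.186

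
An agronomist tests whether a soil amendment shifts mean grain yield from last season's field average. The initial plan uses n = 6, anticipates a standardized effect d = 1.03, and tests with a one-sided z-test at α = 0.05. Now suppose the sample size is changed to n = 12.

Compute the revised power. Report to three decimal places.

Power ≈ 0.973

With n = 12: δ = d·√n = 1.03 × √12 = 3.5680. Critical value z_{0.05} = 1.645.
Revised power = Φ(δ − 1.645) = Φ(1.923) = 0.9728.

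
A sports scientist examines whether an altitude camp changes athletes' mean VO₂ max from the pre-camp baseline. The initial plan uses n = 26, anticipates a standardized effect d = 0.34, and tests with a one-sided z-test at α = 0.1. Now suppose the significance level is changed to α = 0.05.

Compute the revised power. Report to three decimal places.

δ = d·√n = 0.34 × √26 = 1.7337 (unchanged). New critical value: z_{0.05} = 1.645.
Revised power = Φ(δ − 1.645) = Φ(0.089) = 0.5354.

Power ≈ 0.535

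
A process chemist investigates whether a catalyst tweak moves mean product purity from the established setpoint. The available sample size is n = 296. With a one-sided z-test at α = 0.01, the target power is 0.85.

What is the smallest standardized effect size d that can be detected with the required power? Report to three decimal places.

d ≈ 0.195

Required noncentrality: δ = z_{0.01} + z_{0.15} = 2.326 + 1.036 = 3.363.
δ = d·√n ⇒ d = δ/√n = 3.363/√296 = 0.1955.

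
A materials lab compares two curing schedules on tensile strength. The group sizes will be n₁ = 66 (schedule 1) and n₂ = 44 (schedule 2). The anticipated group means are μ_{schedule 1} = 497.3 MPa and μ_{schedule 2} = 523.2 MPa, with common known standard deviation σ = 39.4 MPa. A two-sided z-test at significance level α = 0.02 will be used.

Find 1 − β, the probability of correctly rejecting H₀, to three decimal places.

Power ≈ 0.853

Standardized effect: d = |μ_{schedule 1} − μ_{schedule 2}| / σ = |497.3 − 523.2| / 39.4 = 0.6574
Noncentrality parameter: δ = d / √(1/n₁ + 1/n₂) = 0.6574 / √(1/66 + 1/44) = 3.3776
Two-sided α = 0.02 → critical value z_{0.01} = 2.326.
Power = Φ(δ − 2.326) + Φ(−δ − 2.326) = Φ(1.051) + Φ(-5.704) = 0.8534 + 0.0000 = 0.8534.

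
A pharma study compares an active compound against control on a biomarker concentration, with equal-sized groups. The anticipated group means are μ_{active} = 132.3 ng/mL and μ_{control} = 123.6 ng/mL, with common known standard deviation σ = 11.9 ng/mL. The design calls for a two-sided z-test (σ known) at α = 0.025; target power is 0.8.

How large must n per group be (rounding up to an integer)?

n = 36 per group

Standardized effect: d = |μ_{active} − μ_{control}| / σ = |132.3 − 123.6| / 11.9 = 0.7311
Set Φ(δ − 2.241) = 0.8; then δ − 2.241 = Φ⁻¹(0.8) = 0.842, giving δ = 3.083.
(For δ > 0 the lower-tail rejection region contributes negligibly to power, so the one-term inversion is standard.)
δ = d·√(n/2) ⇒ n = 2(δ/d)² = 2 × (3.083 / 0.7311)² = 35.57.
Round up to the next whole unit.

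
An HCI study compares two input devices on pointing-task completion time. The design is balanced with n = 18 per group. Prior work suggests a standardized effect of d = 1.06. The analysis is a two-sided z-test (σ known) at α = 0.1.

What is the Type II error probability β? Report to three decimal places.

Noncentrality parameter: δ = d·√(n/2) = 1.06 × √(18/2) = 3.1800
Two-sided α = 0.1 → critical value z_{0.05} = 1.645.
Power = Φ(δ − 1.645) + Φ(−δ − 1.645) = Φ(1.535) + Φ(-4.825) = 0.9376 + 0.0000 = 0.9376.
Type II error: β = 1 − power = 1 − 0.9376 = 0.0624.

β ≈ 0.062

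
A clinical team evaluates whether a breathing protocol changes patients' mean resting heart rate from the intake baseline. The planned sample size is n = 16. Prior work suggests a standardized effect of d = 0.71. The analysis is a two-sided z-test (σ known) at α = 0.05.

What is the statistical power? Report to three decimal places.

Power ≈ 0.811

Noncentrality parameter: δ = d·√n = 0.71 × √16 = 2.8400
Two-sided α = 0.05 → critical value z_{0.025} = 1.960.
Power = Φ(δ − 1.960) + Φ(−δ − 1.960) = Φ(0.880) + Φ(-4.800) = 0.8106 + 0.0000 = 0.8106.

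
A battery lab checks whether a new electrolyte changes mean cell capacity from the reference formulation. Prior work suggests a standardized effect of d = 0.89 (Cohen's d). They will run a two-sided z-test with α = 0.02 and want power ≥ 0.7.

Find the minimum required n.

n = 11

For power 0.7 need Φ(δ − z_{0.01}) = 0.7, so δ = z_{0.01} + z_{0.30} = 2.326 + 0.524 = 2.851.
(Ignoring the negligible lower-tail rejection probability gives the usual closed-form inversion.)
δ = d·√n ⇒ n = (δ/d)² = (2.851 / 0.89)² = 10.26.
Rounding up, n = 11.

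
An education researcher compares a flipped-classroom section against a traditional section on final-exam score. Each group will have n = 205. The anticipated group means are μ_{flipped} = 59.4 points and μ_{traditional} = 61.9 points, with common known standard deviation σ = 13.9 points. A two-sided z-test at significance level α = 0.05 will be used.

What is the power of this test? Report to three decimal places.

Standardized effect: d = |μ_{flipped} − μ_{traditional}| / σ = |59.4 − 61.9| / 13.9 = 0.1799
Noncentrality parameter: δ = d·√(n/2) = 0.1799 × √(205/2) = 1.8209
Critical value for a two-sided test at α = 0.05: z_{α/2} = 1.960.
Power = Φ(δ − 1.960) + Φ(−δ − 1.960) = Φ(-0.139) + Φ(-3.781) = 0.4447 + 0.0001 = 0.4448.

Power ≈ 0.445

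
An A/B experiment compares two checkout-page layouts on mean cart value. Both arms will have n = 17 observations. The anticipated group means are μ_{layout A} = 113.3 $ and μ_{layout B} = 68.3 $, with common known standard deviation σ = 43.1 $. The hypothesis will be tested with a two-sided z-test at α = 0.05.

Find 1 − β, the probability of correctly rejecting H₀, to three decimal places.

Power ≈ 0.861

Standardized effect: d = |μ_{layout A} − μ_{layout B}| / σ = |113.3 − 68.3| / 43.1 = 1.0441
Noncentrality parameter: δ = d·√(n/2) = 1.0441 × √(17/2) = 3.0440
Critical value for a two-sided test at α = 0.05: z_{α/2} = 1.960.
Power = Φ(δ − 1.960) + Φ(−δ − 1.960) = Φ(1.084) + Φ(-5.004) = 0.8608 + 0.0000 = 0.8608.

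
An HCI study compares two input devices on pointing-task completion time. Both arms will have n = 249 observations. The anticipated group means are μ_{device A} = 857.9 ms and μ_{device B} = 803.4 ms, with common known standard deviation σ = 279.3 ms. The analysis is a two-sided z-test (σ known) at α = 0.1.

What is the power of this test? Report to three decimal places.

Power ≈ 0.703

Standardized effect: d = |μ_{device A} − μ_{device B}| / σ = |857.9 − 803.4| / 279.3 = 0.1951
Noncentrality parameter: λ = d·√(n/2) = 0.1951 × √(249/2) = 2.1773
Two-sided α = 0.1 → critical value z_{0.05} = 1.645.
Power = Φ(λ − 1.645) + Φ(−λ − 1.645) = Φ(0.532) + Φ(-3.822) = 0.7028 + 0.0001 = 0.7028.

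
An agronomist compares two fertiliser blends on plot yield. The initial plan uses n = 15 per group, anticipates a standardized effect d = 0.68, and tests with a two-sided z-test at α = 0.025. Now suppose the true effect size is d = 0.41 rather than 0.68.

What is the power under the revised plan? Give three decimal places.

Power ≈ 0.132

With d = 0.41: δ = d·√(n/2) = 0.41 × √(15/2) = 1.1228. Critical value z_{0.0125} = 2.241.
Revised power = Φ(δ − 2.241) + Φ(−δ − 2.241) = Φ(-1.119) + Φ(-3.364) = 0.1317 + 0.0004 = 0.1320.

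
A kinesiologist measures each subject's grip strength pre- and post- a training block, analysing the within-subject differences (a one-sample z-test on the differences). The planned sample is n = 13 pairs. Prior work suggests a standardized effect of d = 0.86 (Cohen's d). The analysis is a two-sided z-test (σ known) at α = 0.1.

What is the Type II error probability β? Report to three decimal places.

β ≈ 0.073

Noncentrality parameter: λ = d·√n = 0.86 × √13 = 3.1008
Two-sided α = 0.1 → critical value z_{0.05} = 1.645.
Power = Φ(λ − 1.645) + Φ(−λ − 1.645) = Φ(1.456) + Φ(-4.746) = 0.9273 + 0.0000 = 0.9273.
Type II error: β = 1 − power = 1 − 0.9273 = 0.0727.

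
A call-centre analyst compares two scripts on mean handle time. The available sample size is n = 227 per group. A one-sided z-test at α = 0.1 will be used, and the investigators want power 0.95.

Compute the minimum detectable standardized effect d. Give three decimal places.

Required noncentrality: δ = z_{0.1} + z_{0.05} = 1.282 + 1.645 = 2.926.
δ = d·√(n/2) ⇒ d = δ/√(n/2) = 2.926/√(227/2) = 0.2747.

d ≈ 0.275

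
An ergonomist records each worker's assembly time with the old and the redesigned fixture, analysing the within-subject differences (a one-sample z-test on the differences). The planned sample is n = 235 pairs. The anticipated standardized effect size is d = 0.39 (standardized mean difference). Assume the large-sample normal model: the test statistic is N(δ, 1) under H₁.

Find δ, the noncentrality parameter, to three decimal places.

δ ≈ 5.979

δ = d·√n = 0.39 × √235 = 5.9786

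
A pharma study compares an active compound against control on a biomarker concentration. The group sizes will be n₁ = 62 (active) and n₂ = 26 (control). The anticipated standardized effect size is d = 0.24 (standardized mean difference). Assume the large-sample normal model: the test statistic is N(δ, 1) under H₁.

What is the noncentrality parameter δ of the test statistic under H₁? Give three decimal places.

The noncentrality parameter scales effect size by the design's sample-size factor: δ = d / √(1/n₁ + 1/n₂) = 0.24 / √(1/62 + 1/26) = 1.0272

δ ≈ 1.027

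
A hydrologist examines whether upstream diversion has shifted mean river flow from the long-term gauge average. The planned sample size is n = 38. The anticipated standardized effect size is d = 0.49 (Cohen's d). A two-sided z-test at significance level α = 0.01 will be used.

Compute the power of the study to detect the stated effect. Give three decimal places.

Power ≈ 0.672

Noncentrality parameter: δ = d·√n = 0.49 × √38 = 3.0206
Two-sided α = 0.01 → critical value z_{0.005} = 2.576.
Power = Φ(δ − 2.576) + Φ(−δ − 2.576) = Φ(0.445) + Φ(-5.596) = 0.6717 + 0.0000 = 0.6717.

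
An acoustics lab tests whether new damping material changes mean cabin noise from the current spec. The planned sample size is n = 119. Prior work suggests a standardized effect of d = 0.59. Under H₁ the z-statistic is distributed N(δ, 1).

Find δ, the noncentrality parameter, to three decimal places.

δ ≈ 6.436

δ = d·√n = 0.59 × √119 = 6.4361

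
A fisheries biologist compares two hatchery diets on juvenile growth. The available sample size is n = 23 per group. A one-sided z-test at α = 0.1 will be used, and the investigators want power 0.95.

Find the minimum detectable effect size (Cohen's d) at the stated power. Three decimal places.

d ≈ 0.863

Required noncentrality: δ = z_{0.1} + z_{0.05} = 1.282 + 1.645 = 2.926.
δ = d·√(n/2) ⇒ d = δ/√(n/2) = 2.926/√(23/2) = 0.8629.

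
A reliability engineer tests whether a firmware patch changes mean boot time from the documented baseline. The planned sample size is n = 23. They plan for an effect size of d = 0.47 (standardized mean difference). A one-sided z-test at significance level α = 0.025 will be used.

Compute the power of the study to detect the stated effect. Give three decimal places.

Power ≈ 0.616

Noncentrality parameter: δ = d·√n = 0.47 × √23 = 2.2540
Critical value for a one-sided test at α = 0.025: z_α = 1.960.
Power = P(Z > 1.960 − δ) = Φ(0.294) = 0.6157.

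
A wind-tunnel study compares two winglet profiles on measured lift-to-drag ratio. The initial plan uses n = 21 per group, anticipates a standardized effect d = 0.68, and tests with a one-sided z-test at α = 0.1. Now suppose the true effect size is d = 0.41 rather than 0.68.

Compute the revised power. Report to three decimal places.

Power ≈ 0.519

With d = 0.41: δ = d·√(n/2) = 0.41 × √(21/2) = 1.3286. Critical value z_{0.1} = 1.282.
Revised power = P(Z > 1.282 − δ) = Φ(0.047) = 0.5187.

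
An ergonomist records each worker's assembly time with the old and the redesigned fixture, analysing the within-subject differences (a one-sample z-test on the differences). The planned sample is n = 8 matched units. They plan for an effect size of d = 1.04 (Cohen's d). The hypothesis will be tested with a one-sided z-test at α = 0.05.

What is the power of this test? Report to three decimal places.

Power ≈ 0.903

Noncentrality parameter: δ = d·√n = 1.04 × √8 = 2.9416
One-sided α = 0.05 → critical value z_{0.05} = 1.645.
Power = Φ(δ − 1.645) = Φ(1.297) = 0.9026.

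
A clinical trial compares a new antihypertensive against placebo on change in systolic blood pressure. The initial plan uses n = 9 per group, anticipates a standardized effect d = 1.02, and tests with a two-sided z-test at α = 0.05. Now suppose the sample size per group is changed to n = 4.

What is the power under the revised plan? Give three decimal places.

Power ≈ 0.303

With n = 4 per group: δ = d·√(n/2) = 1.02 × √(4/2) = 1.4425. Critical value z_{0.025} = 1.960.
Revised power = Φ(δ − 1.960) + Φ(−δ − 1.960) = Φ(-0.517) + Φ(-3.402) = 0.3024 + 0.0003 = 0.3027.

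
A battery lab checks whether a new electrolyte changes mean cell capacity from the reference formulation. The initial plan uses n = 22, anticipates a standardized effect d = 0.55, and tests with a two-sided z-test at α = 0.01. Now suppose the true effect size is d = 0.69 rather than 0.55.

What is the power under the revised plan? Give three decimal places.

With d = 0.69: δ = d·√n = 0.69 × √22 = 3.2364. Critical value z_{0.005} = 2.576.
Revised power = Φ(δ − 2.576) + Φ(−δ − 2.576) = Φ(0.661) + Φ(-5.812) = 0.7456 + 0.0000 = 0.7456.

Power ≈ 0.746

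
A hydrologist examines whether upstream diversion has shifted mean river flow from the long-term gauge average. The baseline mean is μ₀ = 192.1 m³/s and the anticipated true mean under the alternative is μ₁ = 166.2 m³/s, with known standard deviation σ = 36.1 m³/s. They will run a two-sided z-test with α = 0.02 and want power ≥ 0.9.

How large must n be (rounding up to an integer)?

n = 26

Standardized effect: d = |μ₁ − μ₀| / σ = |166.2 − 192.1| / 36.1 = 0.7175
For power 0.9 need Φ(δ − z_{0.01}) = 0.9, so δ = z_{0.01} + z_{0.10} = 2.326 + 1.282 = 3.608.
(The Φ(−δ − z_{α/2}) term is vanishingly small for δ > 0 and is dropped in the standard sample-size formula.)
δ = d·√n ⇒ n = (δ/d)² = (3.608 / 0.7175)² = 25.29.
Round up to the next whole unit.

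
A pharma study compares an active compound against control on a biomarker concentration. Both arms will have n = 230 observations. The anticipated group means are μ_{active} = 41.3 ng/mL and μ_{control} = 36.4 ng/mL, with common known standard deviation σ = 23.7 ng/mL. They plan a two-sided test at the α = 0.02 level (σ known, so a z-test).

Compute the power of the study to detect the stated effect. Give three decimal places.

Power ≈ 0.457

Standardized effect: d = |μ_{active} − μ_{control}| / σ = |41.3 − 36.4| / 23.7 = 0.2068
Noncentrality parameter: δ = d·√(n/2) = 0.2068 × √(230/2) = 2.2172
Two-sided α = 0.02 → critical value z_{0.01} = 2.326.
Power = Φ(δ − 2.326) + Φ(−δ − 2.326) = Φ(-0.109) + Φ(-4.544) = 0.4565 + 0.0000 = 0.4565.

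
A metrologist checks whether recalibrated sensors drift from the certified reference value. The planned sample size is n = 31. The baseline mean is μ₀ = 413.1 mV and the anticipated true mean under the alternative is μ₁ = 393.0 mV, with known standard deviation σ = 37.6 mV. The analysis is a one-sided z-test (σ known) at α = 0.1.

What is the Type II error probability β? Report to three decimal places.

β ≈ 0.045

Standardized effect: d = |μ₁ − μ₀| / σ = |393.0 − 413.1| / 37.6 = 0.5346
Noncentrality parameter: δ = d·√n = 0.5346 × √31 = 2.9764
One-sided α = 0.1 → critical value z_{0.1} = 1.282.
Power = Φ(δ − 1.282) = Φ(1.695) = 0.9549.
Type II error: β = 1 − power = 1 − 0.9549 = 0.0451.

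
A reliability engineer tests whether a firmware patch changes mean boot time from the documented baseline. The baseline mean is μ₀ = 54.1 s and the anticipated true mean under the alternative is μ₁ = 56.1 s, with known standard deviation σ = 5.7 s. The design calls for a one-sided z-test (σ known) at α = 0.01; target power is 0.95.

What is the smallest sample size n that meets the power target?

Standardized effect: d = |μ₁ − μ₀| / σ = |56.1 − 54.1| / 5.7 = 0.3509
Set Φ(δ − 2.326) = 0.95; then δ − 2.326 = Φ⁻¹(0.95) = 1.645, giving δ = 3.971.
δ = d·√n ⇒ n = (δ/d)² = (3.971 / 0.3509)² = 128.10.
Rounding up, n = 129.

n = 129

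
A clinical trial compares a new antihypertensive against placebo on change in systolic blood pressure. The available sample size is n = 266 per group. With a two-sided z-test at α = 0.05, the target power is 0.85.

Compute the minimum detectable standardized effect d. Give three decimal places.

Need Φ(δ − 1.960) = 0.85, so δ = 1.960 + 1.036 = 2.996.
(The second rejection-region term Φ(−δ − z_{α/2}) is negligible and dropped.)
δ = d·√(n/2) ⇒ d = δ/√(n/2) = 2.996/√(266/2) = 0.2598.

d ≈ 0.260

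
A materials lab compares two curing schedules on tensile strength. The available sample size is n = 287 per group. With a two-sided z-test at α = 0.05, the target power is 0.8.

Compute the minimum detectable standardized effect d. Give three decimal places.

Need Φ(δ − 1.960) = 0.8, so δ = 1.960 + 0.842 = 2.802.
(Lower-tail contribution to power is negligible for δ > 0.)
δ = d·√(n/2) ⇒ d = δ/√(n/2) = 2.802/√(287/2) = 0.2339.

d ≈ 0.234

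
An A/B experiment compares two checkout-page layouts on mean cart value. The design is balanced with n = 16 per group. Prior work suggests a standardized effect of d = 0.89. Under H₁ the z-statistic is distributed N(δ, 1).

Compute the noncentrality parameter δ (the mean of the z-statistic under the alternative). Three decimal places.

δ ≈ 2.517

The noncentrality parameter scales effect size by the design's sample-size factor: δ = d·√(n/2) = 0.89 × √(16/2) = 2.5173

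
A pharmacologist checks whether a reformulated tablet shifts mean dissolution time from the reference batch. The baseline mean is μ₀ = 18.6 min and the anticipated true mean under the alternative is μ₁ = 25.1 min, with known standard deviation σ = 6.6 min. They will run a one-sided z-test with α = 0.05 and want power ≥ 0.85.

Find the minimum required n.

n = 8

Standardized effect: d = |μ₁ − μ₀| / σ = |25.1 − 18.6| / 6.6 = 0.9848
Set Φ(δ − 1.645) = 0.85; then δ − 1.645 = Φ⁻¹(0.85) = 1.036, giving δ = 2.681.
δ = d·√n ⇒ n = (δ/d)² = (2.681 / 0.9848)² = 7.41.
Rounding up, n = 8.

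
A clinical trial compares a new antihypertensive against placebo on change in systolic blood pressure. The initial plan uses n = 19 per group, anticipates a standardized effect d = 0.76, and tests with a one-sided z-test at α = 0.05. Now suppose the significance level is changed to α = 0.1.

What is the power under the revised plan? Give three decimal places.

Power ≈ 0.856

δ = d·√(n/2) = 0.76 × √(19/2) = 2.3425 (unchanged). New critical value: z_{0.1} = 1.282.
Revised power = Φ(δ − 1.282) = Φ(1.061) = 0.8556.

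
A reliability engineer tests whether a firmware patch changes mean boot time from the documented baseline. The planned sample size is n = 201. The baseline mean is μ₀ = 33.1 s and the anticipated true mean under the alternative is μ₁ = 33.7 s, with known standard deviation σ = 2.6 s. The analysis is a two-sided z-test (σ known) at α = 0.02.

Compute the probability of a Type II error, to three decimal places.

β ≈ 0.172

Standardized effect: d = |μ₁ − μ₀| / σ = |33.7 − 33.1| / 2.6 = 0.2308
Noncentrality parameter: δ = d·√n = 0.2308 × √201 = 3.2717
Two-sided α = 0.02 → critical value z_{0.01} = 2.326.
Power = Φ(δ − 2.326) + Φ(−δ − 2.326) = Φ(0.945) + Φ(-5.598) = 0.8278 + 0.0000 = 0.8278.
Type II error: β = 1 − power = 1 − 0.8278 = 0.1722.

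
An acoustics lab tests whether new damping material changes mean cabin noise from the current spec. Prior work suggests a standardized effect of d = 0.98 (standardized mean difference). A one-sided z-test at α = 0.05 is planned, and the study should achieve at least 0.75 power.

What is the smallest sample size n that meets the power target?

n = 6

For power 0.75 need Φ(δ − z_{0.05}) = 0.75, so δ = z_{0.05} + z_{0.25} = 1.645 + 0.674 = 2.319.
δ = d·√n ⇒ n = (δ/d)² = (2.319 / 0.98)² = 5.60.
Round up to the next whole unit.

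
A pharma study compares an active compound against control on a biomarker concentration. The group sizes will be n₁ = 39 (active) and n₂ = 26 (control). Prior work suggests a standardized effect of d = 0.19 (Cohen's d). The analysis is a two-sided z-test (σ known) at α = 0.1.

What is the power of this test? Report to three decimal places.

Power ≈ 0.194

Noncentrality parameter: δ = d / √(1/n₁ + 1/n₂) = 0.19 / √(1/39 + 1/26) = 0.7504
Two-sided α = 0.1 → critical value z_{0.05} = 1.645.
Power = Φ(δ − 1.645) + Φ(−δ − 1.645) = Φ(-0.894) + Φ(-2.395) = 0.1856 + 0.0083 = 0.1939.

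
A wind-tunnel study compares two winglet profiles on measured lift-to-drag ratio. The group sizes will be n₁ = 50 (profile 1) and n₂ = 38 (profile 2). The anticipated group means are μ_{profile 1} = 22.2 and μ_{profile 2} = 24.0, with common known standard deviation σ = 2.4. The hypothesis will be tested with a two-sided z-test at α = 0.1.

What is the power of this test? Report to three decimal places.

Standardized effect: d = |μ_{profile 1} − μ_{profile 2}| / σ = |22.2 − 24.0| / 2.4 = 0.7500
Noncentrality parameter: δ = d / √(1/n₁ + 1/n₂) = 0.7500 / √(1/50 + 1/38) = 3.4850
Two-sided α = 0.1 → critical value z_{0.05} = 1.645.
Power = Φ(δ − 1.645) + Φ(−δ − 1.645) = Φ(1.840) + Φ(-5.130) = 0.9671 + 0.0000 = 0.9671.

Power ≈ 0.967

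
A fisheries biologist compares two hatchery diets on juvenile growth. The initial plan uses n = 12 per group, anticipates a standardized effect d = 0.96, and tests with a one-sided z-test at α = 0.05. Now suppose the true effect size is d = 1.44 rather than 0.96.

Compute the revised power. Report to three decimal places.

Power ≈ 0.970

With d = 1.44: δ = d·√(n/2) = 1.44 × √(12/2) = 3.5273. Critical value z_{0.05} = 1.645.
Revised power = Φ(δ − 1.645) = Φ(1.882) = 0.9701.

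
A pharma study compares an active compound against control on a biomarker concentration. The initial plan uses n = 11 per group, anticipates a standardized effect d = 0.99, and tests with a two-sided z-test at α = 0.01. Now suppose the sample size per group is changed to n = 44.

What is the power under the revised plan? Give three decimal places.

Power ≈ 0.981

With n = 44 per group: δ = d·√(n/2) = 0.99 × √(44/2) = 4.6435. Critical value z_{0.005} = 2.576.
Revised power = Φ(δ − 2.576) + Φ(−δ − 2.576) = Φ(2.068) + Φ(-7.219) = 0.9807 + 0.0000 = 0.9807.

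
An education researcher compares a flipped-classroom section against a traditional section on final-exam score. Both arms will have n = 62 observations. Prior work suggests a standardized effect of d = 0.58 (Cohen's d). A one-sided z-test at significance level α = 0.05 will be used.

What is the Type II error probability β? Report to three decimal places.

β ≈ 0.057

Noncentrality parameter: δ = d·√(n/2) = 0.58 × √(62/2) = 3.2293
Critical value for a one-sided test at α = 0.05: z_α = 1.645.
Power = P(Z > 1.645 − δ) = Φ(1.584) = 0.9435.
Type II error: β = 1 − power = 1 − 0.9435 = 0.0565.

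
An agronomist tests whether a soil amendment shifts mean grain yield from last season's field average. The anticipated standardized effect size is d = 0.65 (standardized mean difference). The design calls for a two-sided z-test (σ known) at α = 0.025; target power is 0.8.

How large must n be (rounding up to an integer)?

n = 23

For power 0.8 need Φ(δ − z_{0.0125}) = 0.8, so δ = z_{0.0125} + z_{0.20} = 2.241 + 0.842 = 3.083.
(For δ > 0 the lower-tail rejection region contributes negligibly to power, so the one-term inversion is standard.)
δ = d·√n ⇒ n = (δ/d)² = (3.083 / 0.65)² = 22.50.
Rounding up, n = 23.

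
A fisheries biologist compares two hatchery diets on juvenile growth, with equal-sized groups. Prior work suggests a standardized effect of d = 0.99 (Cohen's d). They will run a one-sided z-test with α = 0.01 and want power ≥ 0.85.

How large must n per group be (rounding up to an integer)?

Set Φ(δ − 2.326) = 0.85; then δ − 2.326 = Φ⁻¹(0.85) = 1.036, giving δ = 3.363.
δ = d·√(n/2) ⇒ n = 2(δ/d)² = 2 × (3.363 / 0.99)² = 23.08.
Round up to the next whole unit.

n = 24 per group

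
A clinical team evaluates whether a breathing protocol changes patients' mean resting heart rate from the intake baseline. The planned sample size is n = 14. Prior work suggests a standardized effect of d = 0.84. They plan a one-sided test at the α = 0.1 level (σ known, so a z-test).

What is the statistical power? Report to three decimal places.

Power ≈ 0.969

Noncentrality parameter: δ = d·√n = 0.84 × √14 = 3.1430
Critical value for a one-sided test at α = 0.1: z_α = 1.282.
Power = Φ(δ − 1.282) = Φ(1.861) = 0.9687.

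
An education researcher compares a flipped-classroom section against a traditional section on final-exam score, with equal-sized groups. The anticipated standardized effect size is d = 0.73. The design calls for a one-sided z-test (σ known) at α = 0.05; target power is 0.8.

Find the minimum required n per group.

n = 24 per group

Set Φ(δ − 1.645) = 0.8; then δ − 1.645 = Φ⁻¹(0.8) = 0.842, giving δ = 2.486.
δ = d·√(n/2) ⇒ n = 2(δ/d)² = 2 × (2.486 / 0.73)² = 23.20.
Round up to the next whole unit.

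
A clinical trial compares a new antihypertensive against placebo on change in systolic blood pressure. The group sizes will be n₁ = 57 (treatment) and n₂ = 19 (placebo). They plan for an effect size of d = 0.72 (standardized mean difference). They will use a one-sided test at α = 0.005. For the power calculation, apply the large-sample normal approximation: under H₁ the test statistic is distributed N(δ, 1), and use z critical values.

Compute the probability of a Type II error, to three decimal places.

Noncentrality parameter: δ = d / √(1/n₁ + 1/n₂) = 0.72 / √(1/57 + 1/19) = 2.7179
Critical value for a one-sided test at α = 0.005: z_α = 2.576.
Power = P(Z > 2.576 − δ) = Φ(0.142) = 0.5565.
Type II error: β = 1 − power = 1 − 0.5565 = 0.4435.

β ≈ 0.443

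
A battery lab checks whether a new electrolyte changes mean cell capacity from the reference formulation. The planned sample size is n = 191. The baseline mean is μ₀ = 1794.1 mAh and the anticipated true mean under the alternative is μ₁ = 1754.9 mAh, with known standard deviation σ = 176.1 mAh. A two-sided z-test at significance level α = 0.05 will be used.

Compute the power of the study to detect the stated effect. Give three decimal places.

Power ≈ 0.868

Standardized effect: d = |μ₁ − μ₀| / σ = |1754.9 − 1794.1| / 176.1 = 0.2226
Noncentrality parameter: δ = d·√n = 0.2226 × √191 = 3.0764
Critical value for a two-sided test at α = 0.05: z_{α/2} = 1.960.
Power = Φ(δ − 1.960) + Φ(−δ − 1.960) = Φ(1.116) + Φ(-5.036) = 0.8679 + 0.0000 = 0.8679.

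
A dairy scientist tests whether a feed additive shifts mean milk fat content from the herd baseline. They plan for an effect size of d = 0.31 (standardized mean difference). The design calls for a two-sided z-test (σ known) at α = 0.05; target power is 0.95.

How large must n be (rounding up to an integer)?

n = 136

For power 0.95 need Φ(δ − z_{0.025}) = 0.95, so δ = z_{0.025} + z_{0.05} = 1.960 + 1.645 = 3.605.
(Ignoring the negligible lower-tail rejection probability gives the usual closed-form inversion.)
δ = d·√n ⇒ n = (δ/d)² = (3.605 / 0.31)² = 135.22.
Rounding up, n = 136.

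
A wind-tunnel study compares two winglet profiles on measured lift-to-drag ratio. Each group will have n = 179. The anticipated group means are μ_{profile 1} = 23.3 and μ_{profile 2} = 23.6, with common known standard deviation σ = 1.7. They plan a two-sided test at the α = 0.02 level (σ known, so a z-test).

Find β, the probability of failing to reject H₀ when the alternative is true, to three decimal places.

β ≈ 0.744

Standardized effect: d = |μ_{profile 1} − μ_{profile 2}| / σ = |23.3 − 23.6| / 1.7 = 0.1765
Noncentrality parameter: δ = d·√(n/2) = 0.1765 × √(179/2) = 1.6695
Two-sided α = 0.02 → critical value z_{0.01} = 2.326.
Power = Φ(δ − 2.326) + Φ(−δ − 2.326) = Φ(-0.657) + Φ(-3.996) = 0.2556 + 0.0000 = 0.2557.
Type II error: β = 1 − power = 1 − 0.2557 = 0.7443.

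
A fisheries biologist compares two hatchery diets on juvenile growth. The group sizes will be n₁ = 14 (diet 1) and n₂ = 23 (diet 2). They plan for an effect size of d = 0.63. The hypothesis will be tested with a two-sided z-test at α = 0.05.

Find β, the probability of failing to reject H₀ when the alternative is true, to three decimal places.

β ≈ 0.540

Noncentrality parameter: δ = d / √(1/n₁ + 1/n₂) = 0.63 / √(1/14 + 1/23) = 1.8585
Critical value for a two-sided test at α = 0.05: z_{α/2} = 1.960.
Power = Φ(δ − 1.960) + Φ(−δ − 1.960) = Φ(-0.101) + Φ(-3.818) = 0.4596 + 0.0001 = 0.4597.
Type II error: β = 1 − power = 1 − 0.4597 = 0.5403.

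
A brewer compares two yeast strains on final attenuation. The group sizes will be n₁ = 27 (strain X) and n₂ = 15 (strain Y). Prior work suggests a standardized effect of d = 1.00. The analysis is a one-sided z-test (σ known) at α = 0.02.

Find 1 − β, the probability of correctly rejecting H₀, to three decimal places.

Power ≈ 0.853

Noncentrality parameter: δ = d / √(1/n₁ + 1/n₂) = 1.00 / √(1/27 + 1/15) = 3.1053
One-sided α = 0.02 → critical value z_{0.02} = 2.054.
Power = P(Z > 2.054 − δ) = Φ(1.052) = 0.8535.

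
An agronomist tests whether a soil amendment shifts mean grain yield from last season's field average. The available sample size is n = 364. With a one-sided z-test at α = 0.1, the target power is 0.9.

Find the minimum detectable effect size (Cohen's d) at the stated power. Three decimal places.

Required noncentrality: δ = z_{0.1} + z_{0.10} = 1.282 + 1.282 = 2.563.
δ = d·√n ⇒ d = δ/√n = 2.563/√364 = 0.1343.

d ≈ 0.134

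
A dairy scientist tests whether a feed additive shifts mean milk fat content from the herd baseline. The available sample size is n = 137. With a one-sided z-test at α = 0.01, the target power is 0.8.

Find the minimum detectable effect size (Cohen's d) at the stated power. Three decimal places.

d ≈ 0.271

Required noncentrality: δ = z_{0.01} + z_{0.20} = 2.326 + 0.842 = 3.168.
δ = d·√n ⇒ d = δ/√n = 3.168/√137 = 0.2707.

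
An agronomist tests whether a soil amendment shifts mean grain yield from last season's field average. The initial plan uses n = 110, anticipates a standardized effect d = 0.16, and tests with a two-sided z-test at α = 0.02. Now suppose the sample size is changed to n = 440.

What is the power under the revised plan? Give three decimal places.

With n = 440: δ = d·√n = 0.16 × √440 = 3.3562. Critical value z_{0.01} = 2.326.
Revised power = Φ(δ − 2.326) + Φ(−δ − 2.326) = Φ(1.030) + Φ(-5.683) = 0.8485 + 0.0000 = 0.8485.

Power ≈ 0.848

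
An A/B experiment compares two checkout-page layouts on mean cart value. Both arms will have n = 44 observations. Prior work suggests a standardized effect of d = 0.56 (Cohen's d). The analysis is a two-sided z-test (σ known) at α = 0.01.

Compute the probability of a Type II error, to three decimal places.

β ≈ 0.480

Noncentrality parameter: δ = d·√(n/2) = 0.56 × √(44/2) = 2.6266
Critical value for a two-sided test at α = 0.01: z_{α/2} = 2.576.
Power = Φ(δ − 2.576) + Φ(−δ − 2.576) = Φ(0.051) + Φ(-5.202) = 0.5203 + 0.0000 = 0.5203.
Type II error: β = 1 − power = 1 − 0.5203 = 0.4797.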